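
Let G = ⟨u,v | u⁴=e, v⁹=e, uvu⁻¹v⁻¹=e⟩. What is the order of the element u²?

Compute successive powers until reaching e:
  (u²)¹ = u², (u²)² = e.
The smallest positive k with (u²)ᵏ = e is 2.

Answer: 2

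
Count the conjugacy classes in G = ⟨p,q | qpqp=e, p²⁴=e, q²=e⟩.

The conjugacy classes (representative and size) are:
  [e] (size 1), [p²³] (size 2), [p²] (size 2), [p³] (size 2), [p²⁰] (size 2), [p¹⁹] (size 2), [p⁶] (size 2), [p⁷] (size 2), [p⁸] (size 2), [p⁹] (size 2), [p¹⁴] (size 2), [p¹¹] (size 2), [p¹²] (size 1), [p⁴q] (size 12), [p⁵q] (size 12).
Class equation: 1 + 2 + 2 + 2 + 2 + 2 + 2 + 2 + 2 + 2 + 2 + 2 + 1 + 12 + 12 = 48 = |G|. So G has 15 conjugacy classes.

Answer: 15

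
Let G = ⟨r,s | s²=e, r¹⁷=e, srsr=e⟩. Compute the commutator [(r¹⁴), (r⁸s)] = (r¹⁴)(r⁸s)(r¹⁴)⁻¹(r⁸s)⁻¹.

[(r¹⁴), (r⁸s)] = (r¹⁴)·(r⁸s)·(r¹⁴)⁻¹·(r⁸s)⁻¹.
  (r¹⁴) · (r⁸s) = r⁵s
  (r⁵s) · (r³) = r²s
  (r²s) · (r⁸s) = r¹¹

Answer: r¹¹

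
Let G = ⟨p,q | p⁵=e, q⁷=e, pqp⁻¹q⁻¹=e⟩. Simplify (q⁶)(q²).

Compute (q⁶) · (q²) by multiplying left to right and reducing via the relations at each step:
  (q⁶) · q² = q

Answer: q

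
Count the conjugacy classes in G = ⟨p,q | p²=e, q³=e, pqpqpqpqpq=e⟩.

The conjugacy classes (representative and size) are:
  [e] (size 1), [pqpq²pqpq²p] (size 15), [qpqpq²p] (size 20), [pq²pq²p] (size 12), [q²pqpq²] (size 12).
Class equation: 1 + 15 + 20 + 12 + 12 = 60 = |G|. So G has 5 conjugacy classes.

Answer: 5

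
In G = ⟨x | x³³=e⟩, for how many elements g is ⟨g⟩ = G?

G is cyclic of order 33. An element generates G iff its order is 33, and a cyclic group of order 33 has exactly φ(33) = 20 such elements.

Answer: 20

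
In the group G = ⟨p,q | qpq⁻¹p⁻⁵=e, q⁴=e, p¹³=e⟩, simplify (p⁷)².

Compute successive powers of (p⁷), reducing at each step:
  (p⁷)²: (p⁷) · p⁷ = p

Answer: p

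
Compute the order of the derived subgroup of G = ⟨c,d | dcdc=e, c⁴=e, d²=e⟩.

G' = [G, G] is generated by all commutators. The generator-pair commutators are: [c, d] = c².
The subgroup they normally generate is {e, c²}, of order 2.
Check: |G/G'| = 8/2 = 4 is the order of the abelianisation.

Answer: 2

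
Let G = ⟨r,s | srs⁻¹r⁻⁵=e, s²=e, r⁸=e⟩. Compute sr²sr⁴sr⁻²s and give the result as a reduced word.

Multiply left to right, reducing at each step:
  s · r² = r²s
  (r²s) · s = r²
  (r²) · r⁴ = r⁶
  (r⁶) · s = r⁶s
  (r⁶s) · r⁻² = r⁴s
  (r⁴s) · s = r⁴

Answer: r⁴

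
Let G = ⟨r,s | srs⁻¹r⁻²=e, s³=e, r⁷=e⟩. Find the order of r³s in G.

Compute successive powers until reaching e:
  (r³s)¹ = r³s, (r³s)² = r²s², (r³s)³ = e.
The smallest positive k with (r³s)ᵏ = e is 3.

Answer: 3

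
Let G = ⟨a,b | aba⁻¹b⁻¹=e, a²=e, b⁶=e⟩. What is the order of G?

Enumerate words in the generators, reducing via the relations: the distinct elements are
  {a, b, e, ab, b², b³, b⁴, b⁵, ab², ab³, ab⁴, ab⁵}.
No further products give new elements, so |G| = 12.

Answer: 12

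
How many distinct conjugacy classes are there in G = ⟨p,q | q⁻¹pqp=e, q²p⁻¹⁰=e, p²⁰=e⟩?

The conjugacy classes (representative and size) are:
  [e] (size 1), [p] (size 2), [p²] (size 2), [p³] (size 2), [p⁴] (size 2), [p⁵] (size 2), [p¹⁴] (size 2), [p⁷] (size 2), [p⁸] (size 2), [p¹¹] (size 2), [p¹⁰] (size 1), [p²q⁻¹] (size 10), [p⁹q] (size 10).
Class equation: 1 + 2 + 2 + 2 + 2 + 2 + 2 + 2 + 2 + 2 + 1 + 10 + 10 = 40 = |G|. So G has 13 conjugacy classes.

Answer: 13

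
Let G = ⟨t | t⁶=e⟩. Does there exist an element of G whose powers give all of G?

|G| = 6. The element t has order 6 (its powers give 6 distinct elements), so ⟨t⟩ = G and G is cyclic.

Answer: Yes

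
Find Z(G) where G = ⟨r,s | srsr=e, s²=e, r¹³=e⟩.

An element z ∈ Z(G) iff z commutes with every generator.
For example e is central: e·r = r = r·e; e·s = s = s·e.
Whereas r ∉ Z(G) since r·s = rs ≠ r¹²s = s·r.
Checking each of the 26 elements this way gives Z(G) = {e}, of order 1.

Answer: {e}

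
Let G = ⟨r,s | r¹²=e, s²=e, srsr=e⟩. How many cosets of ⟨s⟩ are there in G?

First find ord(s) by computing successive powers:
  s¹ = s, s² = e.
So |⟨s⟩| = ord(s) = 2. With |G| = 24, by Lagrange [G : ⟨s⟩] = 24/2 = 12.

Answer: 12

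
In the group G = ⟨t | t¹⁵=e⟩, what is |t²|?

Compute successive powers until reaching e:
  (t²)¹ = t², (t²)² = t⁴, (t²)³ = t⁶, (t²)⁴ = t⁸, (t²)⁵ = t¹⁰, (t²)⁶ = t¹², (t²)⁷ = t¹⁴, (t²)⁸ = t, (t²)⁹ = t³, (t²)¹⁰ = t⁵, (t²)¹¹ = t⁷, (t²)¹² = t⁹, (t²)¹³ = t¹¹, (t²)¹⁴ = t¹³, (t²)¹⁵ = e.
The smallest positive k with (t²)ᵏ = e is 15.

Answer: 15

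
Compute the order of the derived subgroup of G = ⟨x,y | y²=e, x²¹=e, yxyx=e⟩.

G' = [G, G] is generated by all commutators. The generator-pair commutators are: [x, y] = x².
The subgroup they normally generate is {e, x, x², x³, x⁴, x⁵, x⁶, x⁷, x⁸, x⁹, x¹⁰, x¹¹, x¹², x¹³, x¹⁴, x¹⁵, x¹⁶, x¹⁷, x¹⁸, x¹⁹, x²⁰}, of order 21.
Check: |G/G'| = 42/21 = 2 is the order of the abelianisation.

Answer: 21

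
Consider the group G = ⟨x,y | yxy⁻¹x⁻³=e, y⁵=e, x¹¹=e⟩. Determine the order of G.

Enumerate words in the generators, reducing via the relations: the distinct elements are
  {e, x, y, xy, x², x³, x⁴, x⁵, x⁶, x⁷, x⁸, x⁹, y², y³, y⁴, xy², xy³, xy⁴, x²y, x³y, x¹⁰, x⁴y, x⁵y, x⁶y, x⁷y, x⁸y, x⁹y, x²y², x²y³, x²y⁴, x³y², x³y³, x³y⁴, x¹⁰y, x⁴y², x⁴y³, x⁴y⁴, x⁵y², x⁵y³, x⁵y⁴, x⁶y², x⁶y³, x⁶y⁴, x⁷y², x⁷y³, x⁷y⁴, x⁸y², x⁸y³, x⁸y⁴, x⁹y², x⁹y³, x⁹y⁴, x¹⁰y², x¹⁰y³, x¹⁰y⁴}.
No further products give new elements, so |G| = 55.

Answer: 55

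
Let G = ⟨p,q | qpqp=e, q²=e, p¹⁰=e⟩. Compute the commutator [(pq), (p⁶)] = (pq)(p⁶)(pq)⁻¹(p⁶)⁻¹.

[(pq), (p⁶)] = (pq)·(p⁶)·(pq)⁻¹·(p⁶)⁻¹.
  (pq) · (p⁶) = p⁵q
  (p⁵q) · (pq) = p⁴
  (p⁴) · (p⁴) = p⁸

Answer: p⁸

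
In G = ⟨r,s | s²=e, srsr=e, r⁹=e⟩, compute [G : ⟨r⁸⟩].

First find ord(r⁸) by computing successive powers:
  (r⁸)¹ = r⁸, (r⁸)² = r⁷, (r⁸)³ = r⁶, (r⁸)⁴ = r⁵, (r⁸)⁵ = r⁴, (r⁸)⁶ = r³, (r⁸)⁷ = r², (r⁸)⁸ = r, (r⁸)⁹ = e.
So |⟨r⁸⟩| = ord(r⁸) = 9. With |G| = 18, by Lagrange [G : ⟨r⁸⟩] = 18/9 = 2.

Answer: 2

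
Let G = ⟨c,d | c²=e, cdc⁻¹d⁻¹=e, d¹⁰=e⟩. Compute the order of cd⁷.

Compute successive powers until reaching e:
  (cd⁷)¹ = cd⁷, (cd⁷)² = d⁴, (cd⁷)³ = cd, (cd⁷)⁴ = d⁸, (cd⁷)⁵ = cd⁵, (cd⁷)⁶ = d², (cd⁷)⁷ = cd⁹, (cd⁷)⁸ = d⁶, (cd⁷)⁹ = cd³, (cd⁷)¹⁰ = e.
The smallest positive k with (cd⁷)ᵏ = e is 10.

Answer: 10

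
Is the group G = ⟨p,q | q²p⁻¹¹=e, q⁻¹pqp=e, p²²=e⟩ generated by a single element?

Every cyclic group is abelian. But p·q = pq while q·p = p¹⁰q⁻¹, so p·q ≠ q·p and G is not abelian. Hence G is not cyclic.

Answer: No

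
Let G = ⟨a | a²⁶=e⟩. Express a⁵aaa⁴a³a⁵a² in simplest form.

Multiply left to right, reducing at each step:
  (a⁵) · a = a⁶
  (a⁶) · a = a⁷
  (a⁷) · a⁴ = a¹¹
  (a¹¹) · a³ = a¹⁴
  (a¹⁴) · a⁵ = a¹⁹
  (a¹⁹) · a² = a²¹

Answer: a²¹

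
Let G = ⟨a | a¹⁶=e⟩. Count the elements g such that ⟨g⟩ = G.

G is cyclic of order 16. An element generates G iff its order is 16, and a cyclic group of order 16 has exactly φ(16) = 8 such elements.

Answer: 8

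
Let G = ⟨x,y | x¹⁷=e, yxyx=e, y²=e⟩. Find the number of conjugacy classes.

The conjugacy classes (representative and size) are:
  [e] (size 1), [x¹⁶] (size 2), [x²] (size 2), [x³] (size 2), [x¹³] (size 2), [x¹²] (size 2), [x⁶] (size 2), [x¹⁰] (size 2), [x⁹] (size 2), [x⁷y] (size 17).
Class equation: 1 + 2 + 2 + 2 + 2 + 2 + 2 + 2 + 2 + 17 = 34 = |G|. So G has 10 conjugacy classes.

Answer: 10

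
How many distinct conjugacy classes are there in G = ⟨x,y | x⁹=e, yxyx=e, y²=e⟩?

The conjugacy classes (representative and size) are:
  [e] (size 1), [x⁸] (size 2), [x⁷] (size 2), [x⁶] (size 2), [x⁵] (size 2), [x⁴y] (size 9).
Class equation: 1 + 2 + 2 + 2 + 2 + 9 = 18 = |G|. So G has 6 conjugacy classes.

Answer: 6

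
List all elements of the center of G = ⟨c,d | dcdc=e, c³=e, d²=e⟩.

An element z ∈ Z(G) iff z commutes with every generator.
For example e is central: e·c = c = c·e; e·d = d = d·e.
Whereas c ∉ Z(G) since c·d = cd ≠ c²d = d·c.
Checking each of the 6 elements this way gives Z(G) = {e}, of order 1.

Answer: {e}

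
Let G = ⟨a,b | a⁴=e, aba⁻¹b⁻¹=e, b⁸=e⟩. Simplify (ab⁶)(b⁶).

Compute (ab⁶) · (b⁶) by multiplying left to right and reducing via the relations at each step:
  (ab⁶) · b⁶ = ab⁴

Answer: ab⁴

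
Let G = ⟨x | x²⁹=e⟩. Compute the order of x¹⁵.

Compute successive powers until reaching e:
  (x¹⁵)¹ = x¹⁵, (x¹⁵)² = x, (x¹⁵)³ = x¹⁶, (x¹⁵)⁴ = x², (x¹⁵)⁵ = x¹⁷, (x¹⁵)⁶ = x³, (x¹⁵)⁷ = x¹⁸, (x¹⁵)⁸ = x⁴, (x¹⁵)⁹ = x¹⁹, (x¹⁵)¹⁰ = x⁵, (x¹⁵)¹¹ = x²⁰, (x¹⁵)¹² = x⁶, (x¹⁵)¹³ = x²¹, (x¹⁵)¹⁴ = x⁷, (x¹⁵)¹⁵ = x²², (x¹⁵)¹⁶ = x⁸, (x¹⁵)¹⁷ = x²³, (x¹⁵)¹⁸ = x⁹, (x¹⁵)¹⁹ = x²⁴, (x¹⁵)²⁰ = x¹⁰, (x¹⁵)²¹ = x²⁵, (x¹⁵)²² = x¹¹, (x¹⁵)²³ = x²⁶, (x¹⁵)²⁴ = x¹², (x¹⁵)²⁵ = x²⁷, (x¹⁵)²⁶ = x¹³, (x¹⁵)²⁷ = x²⁸, (x¹⁵)²⁸ = x¹⁴, (x¹⁵)²⁹ = e.
The smallest positive k with (x¹⁵)ᵏ = e is 29.

Answer: 29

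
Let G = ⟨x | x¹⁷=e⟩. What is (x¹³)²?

Compute successive powers of (x¹³), reducing at each step:
  (x¹³)²: (x¹³) · x¹³ = x⁹

Answer: x⁹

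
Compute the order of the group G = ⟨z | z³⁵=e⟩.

G is generated by a single element, so G is cyclic. The relator gives z³⁵ = e and no smaller power is forced to be e, so the 35 powers {e, z, z², z³, z⁴, z⁵, z⁶, z⁷, z⁸, z⁹, z²², z²³, z²¹, z²⁰, z²⁴, z²⁵, z²⁶, z²⁷, z²⁸, z²⁹, z³², z³³, z³¹, z³⁰, z³⁴, z¹², z¹³, z¹¹, z¹⁰, z¹⁴, z¹⁵, z¹⁶, z¹⁷, z¹⁸, z¹⁹} are distinct. Hence |G| = 35.

Answer: 35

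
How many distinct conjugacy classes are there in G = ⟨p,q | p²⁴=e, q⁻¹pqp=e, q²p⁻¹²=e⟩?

The conjugacy classes (representative and size) are:
  [e] (size 1), [p] (size 2), [p²] (size 2), [p³] (size 2), [p⁴] (size 2), [p⁵] (size 2), [p¹⁸] (size 2), [p⁷] (size 2), [p¹⁶] (size 2), [p¹⁵] (size 2), [p¹⁴] (size 2), [p¹³] (size 2), [p¹²] (size 1), [p⁶q] (size 12), [p⁵q⁻¹] (size 12).
Class equation: 1 + 2 + 2 + 2 + 2 + 2 + 2 + 2 + 2 + 2 + 2 + 2 + 1 + 12 + 12 = 48 = |G|. So G has 15 conjugacy classes.

Answer: 15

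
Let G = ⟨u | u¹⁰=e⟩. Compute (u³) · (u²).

Compute (u³) · (u²) by multiplying left to right and reducing via the relations at each step:
  (u³) · u² = u⁵

Answer: u⁵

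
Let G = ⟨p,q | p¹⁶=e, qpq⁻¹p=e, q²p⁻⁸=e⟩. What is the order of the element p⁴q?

Compute successive powers until reaching e:
  (p⁴q)¹ = p⁴q, (p⁴q)² = p⁸, (p⁴q)³ = p⁴q⁻¹, (p⁴q)⁴ = e.
The smallest positive k with (p⁴q)ᵏ = e is 4.

Answer: 4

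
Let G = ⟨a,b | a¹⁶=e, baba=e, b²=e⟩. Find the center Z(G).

An element z ∈ Z(G) iff z commutes with every generator.
For example a⁸ is central: (a⁸)·a = a⁹ = a·(a⁸); (a⁸)·b = a⁸b = b·(a⁸).
Whereas a ∉ Z(G) since a·b = ab ≠ a¹⁵b = b·a.
Checking each of the 32 elements this way gives Z(G) = {e, a⁸}, of order 2.

Answer: {e, a⁸}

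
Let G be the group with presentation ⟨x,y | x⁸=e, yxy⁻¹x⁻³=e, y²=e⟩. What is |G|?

Enumerate words in the generators, reducing via the relations: the distinct elements are
  {e, x, y, xy, x², x³, x⁴, x⁵, x⁶, x⁷, x²y, x³y, x⁴y, x⁵y, x⁶y, x⁷y}.
No further products give new elements, so |G| = 16.

Answer: 16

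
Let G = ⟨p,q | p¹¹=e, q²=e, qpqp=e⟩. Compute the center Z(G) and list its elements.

An element z ∈ Z(G) iff z commutes with every generator.
For example e is central: e·p = p = p·e; e·q = q = q·e.
Whereas p ∉ Z(G) since p·q = pq ≠ p¹⁰q = q·p.
Checking each of the 22 elements this way gives Z(G) = {e}, of order 1.

Answer: {e}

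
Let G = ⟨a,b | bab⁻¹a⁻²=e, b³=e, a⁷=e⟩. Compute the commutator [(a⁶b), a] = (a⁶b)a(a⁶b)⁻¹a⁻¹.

[(a⁶b), a] = (a⁶b)·a·(a⁶b)⁻¹·a⁻¹.
  (a⁶b) · a = ab
  (ab) · (a⁴b²) = a²
  (a²) · (a⁶) = a

Answer: a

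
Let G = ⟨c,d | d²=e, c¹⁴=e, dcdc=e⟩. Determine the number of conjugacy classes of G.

The conjugacy classes (representative and size) are:
  [e] (size 1), [c¹³] (size 2), [c²] (size 2), [c³] (size 2), [c¹⁰] (size 2), [c⁵] (size 2), [c⁸] (size 2), [c⁷] (size 1), [c⁶d] (size 7), [c⁹d] (size 7).
Class equation: 1 + 2 + 2 + 2 + 2 + 2 + 2 + 1 + 7 + 7 = 28 = |G|. So G has 10 conjugacy classes.

Answer: 10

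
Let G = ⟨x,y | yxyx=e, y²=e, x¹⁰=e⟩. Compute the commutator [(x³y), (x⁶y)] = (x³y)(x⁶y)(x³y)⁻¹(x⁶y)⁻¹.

[(x³y), (x⁶y)] = (x³y)·(x⁶y)·(x³y)⁻¹·(x⁶y)⁻¹.
  (x³y) · (x⁶y) = x⁷
  (x⁷) · (x³y) = y
  y · (x⁶y) = x⁴

Answer: x⁴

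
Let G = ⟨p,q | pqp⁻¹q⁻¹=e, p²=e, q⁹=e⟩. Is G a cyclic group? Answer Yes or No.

|G| = 18. The element pq has order 18 (its powers give 18 distinct elements), so ⟨pq⟩ = G and G is cyclic.

Answer: Yes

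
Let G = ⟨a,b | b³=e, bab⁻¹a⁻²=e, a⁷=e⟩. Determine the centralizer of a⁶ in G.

⟨a⁶⟩ ⊆ C_G(a⁶) since powers of a⁶ commute with a⁶; so |C_G(a⁶)| ≥ |⟨a⁶⟩| = 7.
By orbit–stabilizer, |C_G(a⁶)| = |G| / |conj. class of a⁶| = 21 / 3 = 7.
The 7 elements commuting with a⁶ are {e, a, a², a³, a⁴, a⁵, a⁶}.

Answer: {e, a, a², a³, a⁴, a⁵, a⁶}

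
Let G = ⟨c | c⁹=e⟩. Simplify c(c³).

Compute c · (c³) by multiplying left to right and reducing via the relations at each step:
  c · c³ = c⁴

Answer: c⁴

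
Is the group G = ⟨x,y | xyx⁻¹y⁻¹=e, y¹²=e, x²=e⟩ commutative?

Each pair of generators commutes: x·y = xy = y·x. Since the generators pairwise commute, every element of G commutes with every other, so G is abelian.

Answer: Yes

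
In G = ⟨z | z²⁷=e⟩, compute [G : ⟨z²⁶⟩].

First find ord(z²⁶) by computing successive powers:
  (z²⁶)¹ = z²⁶, (z²⁶)² = z²⁵, (z²⁶)³ = z²⁴, (z²⁶)⁴ = z²³, (z²⁶)⁵ = z²², (z²⁶)⁶ = z²¹, (z²⁶)⁷ = z²⁰, (z²⁶)⁸ = z¹⁹, (z²⁶)⁹ = z¹⁸, (z²⁶)¹⁰ = z¹⁷, (z²⁶)¹¹ = z¹⁶, (z²⁶)¹² = z¹⁵, (z²⁶)¹³ = z¹⁴, (z²⁶)¹⁴ = z¹³, (z²⁶)¹⁵ = z¹², (z²⁶)¹⁶ = z¹¹, (z²⁶)¹⁷ = z¹⁰, (z²⁶)¹⁸ = z⁹, (z²⁶)¹⁹ = z⁸, (z²⁶)²⁰ = z⁷, (z²⁶)²¹ = z⁶, (z²⁶)²² = z⁵, (z²⁶)²³ = z⁴, (z²⁶)²⁴ = z³, (z²⁶)²⁵ = z², (z²⁶)²⁶ = z, (z²⁶)²⁷ = e.
So |⟨z²⁶⟩| = ord(z²⁶) = 27. With |G| = 27, by Lagrange [G : ⟨z²⁶⟩] = 27/27 = 1.

Answer: 1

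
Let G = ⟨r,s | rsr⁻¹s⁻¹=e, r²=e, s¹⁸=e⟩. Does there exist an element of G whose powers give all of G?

|G| = 36, but the maximum element order in G is 18 < 36. No single element generates all of G, so G is not cyclic.

Answer: No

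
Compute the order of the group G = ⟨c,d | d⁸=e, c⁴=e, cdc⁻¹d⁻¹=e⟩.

Enumerate words in the generators, reducing via the relations: the distinct elements are
  {c, d, e, cd, c², c³, d², d³, d⁴, d⁵, d⁶, d⁷, cd², cd³, cd⁴, cd⁵, cd⁶, cd⁷, c²d, c³d, c²d², c²d³, c²d⁴, c²d⁵, c²d⁶, c²d⁷, c³d², c³d³, c³d⁴, c³d⁵, c³d⁶, c³d⁷}.
No further products give new elements, so |G| = 32.

Answer: 32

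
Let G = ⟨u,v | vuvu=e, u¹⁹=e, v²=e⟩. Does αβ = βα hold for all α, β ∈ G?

u·v = uv but v·u = u¹⁸v, so u·v ≠ v·u and G is not abelian.

Answer: No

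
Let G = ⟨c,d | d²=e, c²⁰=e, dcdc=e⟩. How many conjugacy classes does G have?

The conjugacy classes (representative and size) are:
  [e] (size 1), [c] (size 2), [c¹⁸] (size 2), [c³] (size 2), [c⁴] (size 2), [c¹⁵] (size 2), [c¹⁴] (size 2), [c⁷] (size 2), [c¹²] (size 2), [c¹¹] (size 2), [c¹⁰] (size 1), [c¹⁸d] (size 10), [c⁵d] (size 10).
Class equation: 1 + 2 + 2 + 2 + 2 + 2 + 2 + 2 + 2 + 2 + 1 + 10 + 10 = 40 = |G|. So G has 13 conjugacy classes.

Answer: 13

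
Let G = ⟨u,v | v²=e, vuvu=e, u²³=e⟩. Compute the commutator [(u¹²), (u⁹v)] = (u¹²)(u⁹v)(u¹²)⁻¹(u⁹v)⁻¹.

[(u¹²), (u⁹v)] = (u¹²)·(u⁹v)·(u¹²)⁻¹·(u⁹v)⁻¹.
  (u¹²) · (u⁹v) = u²¹v
  (u²¹v) · (u¹¹) = u¹⁰v
  (u¹⁰v) · (u⁹v) = u

Answer: u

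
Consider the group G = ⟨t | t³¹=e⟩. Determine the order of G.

G is generated by a single element, so G is cyclic. The relator gives t³¹ = e and no smaller power is forced to be e, so the 31 powers {e, t, t², t³, t⁴, t⁵, t⁶, t⁷, t⁸, t⁹, t²², t²³, t²¹, t²⁰, t²⁴, t²⁵, t²⁶, t²⁷, t²⁸, t²⁹, t³⁰, t¹², t¹³, t¹¹, t¹⁰, t¹⁴, t¹⁵, t¹⁶, t¹⁷, t¹⁸, t¹⁹} are distinct. Hence |G| = 31.

Answer: 31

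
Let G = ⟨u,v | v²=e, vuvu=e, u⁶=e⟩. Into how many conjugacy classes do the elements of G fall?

The conjugacy classes (representative and size) are:
  [e] (size 1), [u⁵] (size 2), [u⁴] (size 2), [u³] (size 1), [v] (size 3), [u³v] (size 3).
Class equation: 1 + 2 + 2 + 1 + 3 + 3 = 12 = |G|. So G has 6 conjugacy classes.

Answer: 6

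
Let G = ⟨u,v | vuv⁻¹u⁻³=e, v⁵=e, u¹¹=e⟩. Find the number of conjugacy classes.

The conjugacy classes (representative and size) are:
  [e] (size 1), [u³] (size 5), [u⁶] (size 5), [u⁷v] (size 11), [u⁹v²] (size 11), [u⁷v³] (size 11), [u⁷v⁴] (size 11).
Class equation: 1 + 5 + 5 + 11 + 11 + 11 + 11 = 55 = |G|. So G has 7 conjugacy classes.

Answer: 7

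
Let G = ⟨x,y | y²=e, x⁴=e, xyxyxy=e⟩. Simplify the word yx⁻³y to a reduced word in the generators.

Multiply left to right, reducing at each step:
  y · x⁻³ = yx
  (yx) · y = x³yx³

Answer: x³yx³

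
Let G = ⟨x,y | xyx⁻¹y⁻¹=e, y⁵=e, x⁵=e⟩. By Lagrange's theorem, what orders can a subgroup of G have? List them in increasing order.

|G| = 25 = 5². By Lagrange's theorem the order of any subgroup divides 25; the divisors of 25 are 1, 5, 25.

Answer: 1, 5, 25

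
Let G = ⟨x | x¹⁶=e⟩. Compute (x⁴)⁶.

Compute successive powers of (x⁴), reducing at each step:
  (x⁴)²: (x⁴) · x⁴ = x⁸
  (x⁴)³: (x⁸) · x⁴ = x¹²
  (x⁴)⁴: (x¹²) · x⁴ = e
  (x⁴)⁵: e · x⁴ = x⁴
  (x⁴)⁶: (x⁴) · x⁴ = x⁸

Answer: x⁸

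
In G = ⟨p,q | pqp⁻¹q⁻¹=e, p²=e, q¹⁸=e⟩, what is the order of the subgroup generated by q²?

|⟨q²⟩| equals the order of q². Compute successive powers until reaching e:
  (q²)¹ = q², (q²)² = q⁴, (q²)³ = q⁶, (q²)⁴ = q⁸, (q²)⁵ = q¹⁰, (q²)⁶ = q¹², (q²)⁷ = q¹⁴, (q²)⁸ = q¹⁶, (q²)⁹ = e.
The smallest positive k with (q²)ᵏ = e is 9, so |⟨q²⟩| = 9.

Answer: 9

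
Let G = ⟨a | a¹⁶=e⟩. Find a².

Compute successive powers of a, reducing at each step:
  a²: a · a = a²

Answer: a²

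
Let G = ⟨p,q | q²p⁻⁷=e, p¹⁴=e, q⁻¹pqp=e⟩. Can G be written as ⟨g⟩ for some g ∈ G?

Every cyclic group is abelian. But p·q = pq while q·p = p⁶q⁻¹, so p·q ≠ q·p and G is not abelian. Hence G is not cyclic.

Answer: No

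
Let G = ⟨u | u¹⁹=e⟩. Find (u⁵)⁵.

Compute successive powers of (u⁵), reducing at each step:
  (u⁵)²: (u⁵) · u⁵ = u¹⁰
  (u⁵)³: (u¹⁰) · u⁵ = u¹⁵
  (u⁵)⁴: (u¹⁵) · u⁵ = u
  (u⁵)⁵: u · u⁵ = u⁶

Answer: u⁶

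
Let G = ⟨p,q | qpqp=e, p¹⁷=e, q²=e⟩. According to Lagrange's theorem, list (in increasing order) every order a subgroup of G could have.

|G| = 34 = 2 · 17. By Lagrange's theorem the order of any subgroup divides 34; the divisors of 34 are 1, 2, 17, 34.

Answer: 1, 2, 17, 34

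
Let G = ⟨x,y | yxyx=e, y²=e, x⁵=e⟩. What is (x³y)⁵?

Compute successive powers of (x³y), reducing at each step:
  (x³y)²: (x³y) · x³ = y;   y · y = e
  (x³y)³: e · x³ = x³;   (x³) · y = x³y
  (x³y)⁴: (x³y) · x³ = y;   y · y = e
  (x³y)⁵: e · x³ = x³;   (x³) · y = x³y

Answer: x³y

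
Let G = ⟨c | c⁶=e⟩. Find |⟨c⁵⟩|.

|⟨c⁵⟩| equals the order of c⁵. Compute successive powers until reaching e:
  (c⁵)¹ = c⁵, (c⁵)² = c⁴, (c⁵)³ = c³, (c⁵)⁴ = c², (c⁵)⁵ = c, (c⁵)⁶ = e.
The smallest positive k with (c⁵)ᵏ = e is 6, so |⟨c⁵⟩| = 6.

Answer: 6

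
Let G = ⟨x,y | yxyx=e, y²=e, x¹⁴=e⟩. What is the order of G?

Enumerate words in the generators, reducing via the relations: the distinct elements are
  {e, x, y, xy, x², x³, x⁴, x⁵, x⁶, x⁷, x⁸, x⁹, x²y, x³y, x¹², x¹³, x¹¹, x¹⁰, x⁴y, x⁵y, x⁶y, x⁷y, x⁸y, x⁹y, x¹²y, x¹³y, x¹¹y, x¹⁰y}.
No further products give new elements, so |G| = 28.

Answer: 28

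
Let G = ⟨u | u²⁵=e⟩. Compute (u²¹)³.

Compute successive powers of (u²¹), reducing at each step:
  (u²¹)²: (u²¹) · u²¹ = u¹⁷
  (u²¹)³: (u¹⁷) · u²¹ = u¹³

Answer: u¹³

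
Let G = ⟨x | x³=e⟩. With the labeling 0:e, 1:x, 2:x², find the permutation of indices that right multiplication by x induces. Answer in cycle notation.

(0 1 2)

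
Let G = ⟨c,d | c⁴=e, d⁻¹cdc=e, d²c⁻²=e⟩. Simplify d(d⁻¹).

Compute d · (d⁻¹) by multiplying left to right and reducing via the relations at each step:
  d · d⁻¹ = e

Answer: e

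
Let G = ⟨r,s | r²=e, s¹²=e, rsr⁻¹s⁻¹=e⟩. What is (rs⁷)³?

Compute successive powers of (rs⁷), reducing at each step:
  (rs⁷)²: (rs⁷) · r = s⁷;   (s⁷) · s⁷ = s²
  (rs⁷)³: (s²) · r = rs²;   (rs²) · s⁷ = rs⁹

Answer: rs⁹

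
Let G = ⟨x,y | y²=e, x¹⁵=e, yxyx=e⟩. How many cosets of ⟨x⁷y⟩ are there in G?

First find ord(x⁷y) by computing successive powers:
  (x⁷y)¹ = x⁷y, (x⁷y)² = e.
So |⟨x⁷y⟩| = ord(x⁷y) = 2. With |G| = 30, by Lagrange [G : ⟨x⁷y⟩] = 30/2 = 15.

Answer: 15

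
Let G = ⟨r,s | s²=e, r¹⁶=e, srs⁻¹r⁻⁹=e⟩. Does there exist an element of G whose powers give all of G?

Every cyclic group is abelian. But r·s = rs while s·r = r⁹s, so r·s ≠ s·r and G is not abelian. Hence G is not cyclic.

Answer: No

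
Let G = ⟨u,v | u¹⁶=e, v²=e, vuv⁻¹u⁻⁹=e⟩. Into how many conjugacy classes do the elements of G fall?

The conjugacy classes (representative and size) are:
  [e] (size 1), [u⁹] (size 2), [u²] (size 1), [u³] (size 2), [u⁴] (size 1), [u¹³] (size 2), [u⁶] (size 1), [u¹⁵] (size 2), [u⁸] (size 1), [u¹⁰] (size 1), [u¹²] (size 1), [u¹⁴] (size 1), [v] (size 2), [uv] (size 2), [u²v] (size 2), [u¹¹v] (size 2), [u⁴v] (size 2), [u¹³v] (size 2), [u¹⁴v] (size 2), [u¹⁵v] (size 2).
Class equation: 1 + 2 + 1 + 2 + 1 + 2 + 1 + 2 + 1 + 1 + 1 + 1 + 2 + 2 + 2 + 2 + 2 + 2 + 2 + 2 = 32 = |G|. So G has 20 conjugacy classes.

Answer: 20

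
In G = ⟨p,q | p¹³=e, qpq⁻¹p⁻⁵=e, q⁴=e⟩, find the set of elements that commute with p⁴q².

⟨p⁴q²⟩ ⊆ C_G(p⁴q²) since powers of p⁴q² commute with p⁴q²; so |C_G(p⁴q²)| ≥ |⟨p⁴q²⟩| = 2.
By orbit–stabilizer, |C_G(p⁴q²)| = |G| / |conj. class of p⁴q²| = 52 / 13 = 4.
The 4 elements commuting with p⁴q² are {e, p⁵q, p⁴q², p¹²q³}.

Answer: {e, p⁵q, p⁴q², p¹²q³}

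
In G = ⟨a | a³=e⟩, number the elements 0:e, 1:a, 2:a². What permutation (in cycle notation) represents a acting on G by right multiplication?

(0 1 2)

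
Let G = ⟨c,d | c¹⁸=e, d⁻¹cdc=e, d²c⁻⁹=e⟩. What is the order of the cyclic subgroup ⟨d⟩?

|⟨d⟩| equals the order of d. Compute successive powers until reaching e:
  d¹ = d, d² = c⁹, d³ = d⁻¹, d⁴ = e.
The smallest positive k with dᵏ = e is 4, so |⟨d⟩| = 4.

Answer: 4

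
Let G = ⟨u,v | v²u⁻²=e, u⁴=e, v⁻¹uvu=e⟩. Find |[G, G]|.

G' = [G, G] is generated by all commutators. The generator-pair commutators are: [u, v] = u².
The subgroup they normally generate is {e, u²}, of order 2.
Check: |G/G'| = 8/2 = 4 is the order of the abelianisation.

Answer: 2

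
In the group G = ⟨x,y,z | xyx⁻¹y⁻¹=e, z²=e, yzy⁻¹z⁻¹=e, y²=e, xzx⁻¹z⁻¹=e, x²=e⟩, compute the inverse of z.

The order of z is 2 (smallest k with zᵏ = e), so z⁻¹ = z¹ = z.
Check: z · z → z · z = e, giving e as required.

Answer: z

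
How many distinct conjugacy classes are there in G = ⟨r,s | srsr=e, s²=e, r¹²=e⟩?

The conjugacy classes (representative and size) are:
  [e] (size 1), [r¹¹] (size 2), [r²] (size 2), [r⁹] (size 2), [r⁴] (size 2), [r⁵] (size 2), [r⁶] (size 1), [s] (size 6), [rs] (size 6).
Class equation: 1 + 2 + 2 + 2 + 2 + 2 + 1 + 6 + 6 = 24 = |G|. So G has 9 conjugacy classes.

Answer: 9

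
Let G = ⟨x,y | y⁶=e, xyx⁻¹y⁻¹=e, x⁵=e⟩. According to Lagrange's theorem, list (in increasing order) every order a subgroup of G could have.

|G| = 30 = 2 · 3 · 5. By Lagrange's theorem the order of any subgroup divides 30; the divisors of 30 are 1, 2, 3, 5, 6, 10, 15, 30.

Answer: 1, 2, 3, 5, 6, 10, 15, 30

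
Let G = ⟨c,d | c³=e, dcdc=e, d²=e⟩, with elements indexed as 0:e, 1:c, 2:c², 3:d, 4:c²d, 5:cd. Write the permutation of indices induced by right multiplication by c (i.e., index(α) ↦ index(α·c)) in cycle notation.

(0 1 2)(3 4 5)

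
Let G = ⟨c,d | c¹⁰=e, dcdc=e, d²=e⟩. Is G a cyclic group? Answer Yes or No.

Every cyclic group is abelian. But c·d = cd while d·c = c⁹d, so c·d ≠ d·c and G is not abelian. Hence G is not cyclic.

Answer: No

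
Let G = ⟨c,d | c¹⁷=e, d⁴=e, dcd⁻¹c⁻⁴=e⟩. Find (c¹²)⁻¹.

The order of (c¹²) is 17 (smallest k with (c¹²)ᵏ = e), so (c¹²)⁻¹ = (c¹²)¹⁶ = c⁵.
Check: (c¹²) · (c⁵) → (c¹²) · c⁵ = e, giving e as required.

Answer: c⁵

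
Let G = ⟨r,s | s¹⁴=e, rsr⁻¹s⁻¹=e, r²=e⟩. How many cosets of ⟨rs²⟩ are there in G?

First find ord(rs²) by computing successive powers:
  (rs²)¹ = rs², (rs²)² = s⁴, (rs²)³ = rs⁶, (rs²)⁴ = s⁸, (rs²)⁵ = rs¹⁰, (rs²)⁶ = s¹², (rs²)⁷ = r, (rs²)⁸ = s², (rs²)⁹ = rs⁴, (rs²)¹⁰ = s⁶, (rs²)¹¹ = rs⁸, (rs²)¹² = s¹⁰, (rs²)¹³ = rs¹², (rs²)¹⁴ = e.
So |⟨rs²⟩| = ord(rs²) = 14. With |G| = 28, by Lagrange [G : ⟨rs²⟩] = 28/14 = 2.

Answer: 2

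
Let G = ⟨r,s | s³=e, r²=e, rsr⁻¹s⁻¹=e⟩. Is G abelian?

Each pair of generators commutes: r·s = rs = s·r. Since the generators pairwise commute, every element of G commutes with every other, so G is abelian.

Answer: Yes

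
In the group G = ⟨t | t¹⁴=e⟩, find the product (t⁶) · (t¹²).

Compute (t⁶) · (t¹²) by multiplying left to right and reducing via the relations at each step:
  (t⁶) · t¹² = t⁴

Answer: t⁴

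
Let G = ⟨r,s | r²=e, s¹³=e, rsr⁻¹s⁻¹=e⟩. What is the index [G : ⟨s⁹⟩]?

First find ord(s⁹) by computing successive powers:
  (s⁹)¹ = s⁹, (s⁹)² = s⁵, (s⁹)³ = s, (s⁹)⁴ = s¹⁰, (s⁹)⁵ = s⁶, (s⁹)⁶ = s², (s⁹)⁷ = s¹¹, (s⁹)⁸ = s⁷, (s⁹)⁹ = s³, (s⁹)¹⁰ = s¹², (s⁹)¹¹ = s⁸, (s⁹)¹² = s⁴, (s⁹)¹³ = e.
So |⟨s⁹⟩| = ord(s⁹) = 13. With |G| = 26, by Lagrange [G : ⟨s⁹⟩] = 26/13 = 2.

Answer: 2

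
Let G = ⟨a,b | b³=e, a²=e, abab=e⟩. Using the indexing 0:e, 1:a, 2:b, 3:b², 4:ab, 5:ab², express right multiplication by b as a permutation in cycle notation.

(0 2 3)(1 4 5)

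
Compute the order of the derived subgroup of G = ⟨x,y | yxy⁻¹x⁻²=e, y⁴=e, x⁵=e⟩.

G' = [G, G] is generated by all commutators. The generator-pair commutators are: [x, y] = x⁴.
The subgroup they normally generate is {e, x, x², x³, x⁴}, of order 5.
Check: |G/G'| = 20/5 = 4 is the order of the abelianisation.

Answer: 5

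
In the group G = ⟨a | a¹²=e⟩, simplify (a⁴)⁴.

Compute successive powers of (a⁴), reducing at each step:
  (a⁴)²: (a⁴) · a⁴ = a⁸
  (a⁴)³: (a⁸) · a⁴ = e
  (a⁴)⁴: e · a⁴ = a⁴

Answer: a⁴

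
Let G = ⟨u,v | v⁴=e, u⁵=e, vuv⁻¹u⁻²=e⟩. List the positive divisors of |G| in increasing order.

|G| = 20 = 2² · 5. By Lagrange's theorem the order of any subgroup divides 20; the divisors of 20 are 1, 2, 4, 5, 10, 20.

Answer: 1, 2, 4, 5, 10, 20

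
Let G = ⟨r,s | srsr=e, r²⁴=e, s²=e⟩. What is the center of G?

An element z ∈ Z(G) iff z commutes with every generator.
For example r¹² is central: (r¹²)·r = r¹³ = r·(r¹²); (r¹²)·s = r¹²s = s·(r¹²).
Whereas r ∉ Z(G) since r·s = rs ≠ r²³s = s·r.
Checking each of the 48 elements this way gives Z(G) = {e, r¹²}, of order 2.

Answer: {e, r¹²}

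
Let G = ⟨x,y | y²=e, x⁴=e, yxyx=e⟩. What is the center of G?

An element z ∈ Z(G) iff z commutes with every generator.
For example x² is central: (x²)·x = x³ = x·(x²); (x²)·y = x²y = y·(x²).
Whereas x ∉ Z(G) since x·y = xy ≠ x³y = y·x.
Checking each of the 8 elements this way gives Z(G) = {e, x²}, of order 2.

Answer: {e, x²}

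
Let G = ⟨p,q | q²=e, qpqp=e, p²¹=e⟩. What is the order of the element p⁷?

Compute successive powers until reaching e:
  (p⁷)¹ = p⁷, (p⁷)² = p¹⁴, (p⁷)³ = e.
The smallest positive k with (p⁷)ᵏ = e is 3.

Answer: 3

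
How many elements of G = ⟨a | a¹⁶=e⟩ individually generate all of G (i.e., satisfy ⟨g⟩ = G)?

G is cyclic of order 16. An element generates G iff its order is 16, and a cyclic group of order 16 has exactly φ(16) = 8 such elements.

Answer: 8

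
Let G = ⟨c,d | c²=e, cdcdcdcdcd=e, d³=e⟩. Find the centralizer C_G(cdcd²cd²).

⟨cdcd²cd²⟩ ⊆ C_G(cdcd²cd²) since powers of cdcd²cd² commute with cdcd²cd²; so |C_G(cdcd²cd²)| ≥ |⟨cdcd²cd²⟩| = 3.
By orbit–stabilizer, |C_G(cdcd²cd²)| = |G| / |conj. class of cdcd²cd²| = 60 / 20 = 3.
The 3 elements commuting with cdcd²cd² are {e, cdcd²cd², dcdcd²c}.

Answer: {e, cdcd²cd², dcdcd²c}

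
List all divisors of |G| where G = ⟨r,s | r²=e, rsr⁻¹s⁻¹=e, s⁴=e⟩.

|G| = 8 = 2³. By Lagrange's theorem the order of any subgroup divides 8; the divisors of 8 are 1, 2, 4, 8.

Answer: 1, 2, 4, 8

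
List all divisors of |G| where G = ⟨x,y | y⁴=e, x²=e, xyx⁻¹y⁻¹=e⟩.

|G| = 8 = 2³. By Lagrange's theorem the order of any subgroup divides 8; the divisors of 8 are 1, 2, 4, 8.

Answer: 1, 2, 4, 8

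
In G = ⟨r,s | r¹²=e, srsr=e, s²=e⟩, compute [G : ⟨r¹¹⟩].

First find ord(r¹¹) by computing successive powers:
  (r¹¹)¹ = r¹¹, (r¹¹)² = r¹⁰, (r¹¹)³ = r⁹, (r¹¹)⁴ = r⁸, (r¹¹)⁵ = r⁷, (r¹¹)⁶ = r⁶, (r¹¹)⁷ = r⁵, (r¹¹)⁸ = r⁴, (r¹¹)⁹ = r³, (r¹¹)¹⁰ = r², (r¹¹)¹¹ = r, (r¹¹)¹² = e.
So |⟨r¹¹⟩| = ord(r¹¹) = 12. With |G| = 24, by Lagrange [G : ⟨r¹¹⟩] = 24/12 = 2.

Answer: 2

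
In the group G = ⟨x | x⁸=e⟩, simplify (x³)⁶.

Compute successive powers of (x³), reducing at each step:
  (x³)²: (x³) · x³ = x⁶
  (x³)³: (x⁶) · x³ = x
  (x³)⁴: x · x³ = x⁴
  (x³)⁵: (x⁴) · x³ = x⁷
  (x³)⁶: (x⁷) · x³ = x²

Answer: x²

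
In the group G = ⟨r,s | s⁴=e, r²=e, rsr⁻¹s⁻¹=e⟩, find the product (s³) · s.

Compute (s³) · s by multiplying left to right and reducing via the relations at each step:
  (s³) · s = e

Answer: e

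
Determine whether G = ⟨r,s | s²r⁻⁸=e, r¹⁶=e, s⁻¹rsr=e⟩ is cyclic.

Every cyclic group is abelian. But r·s = rs while s·r = r⁷s⁻¹, so r·s ≠ s·r and G is not abelian. Hence G is not cyclic.

Answer: No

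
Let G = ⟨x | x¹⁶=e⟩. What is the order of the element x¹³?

Compute successive powers until reaching e:
  (x¹³)¹ = x¹³, (x¹³)² = x¹⁰, (x¹³)³ = x⁷, (x¹³)⁴ = x⁴, (x¹³)⁵ = x, (x¹³)⁶ = x¹⁴, (x¹³)⁷ = x¹¹, (x¹³)⁸ = x⁸, (x¹³)⁹ = x⁵, (x¹³)¹⁰ = x², (x¹³)¹¹ = x¹⁵, (x¹³)¹² = x¹², (x¹³)¹³ = x⁹, (x¹³)¹⁴ = x⁶, (x¹³)¹⁵ = x³, (x¹³)¹⁶ = e.
The smallest positive k with (x¹³)ᵏ = e is 16.

Answer: 16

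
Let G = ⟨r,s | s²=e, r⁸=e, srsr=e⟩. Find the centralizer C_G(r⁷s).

⟨r⁷s⟩ ⊆ C_G(r⁷s) since powers of r⁷s commute with r⁷s; so |C_G(r⁷s)| ≥ |⟨r⁷s⟩| = 2.
By orbit–stabilizer, |C_G(r⁷s)| = |G| / |conj. class of r⁷s| = 16 / 4 = 4.
The 4 elements commuting with r⁷s are {e, r⁴, r⁷s, r³s}.

Answer: {e, r⁴, r⁷s, r³s}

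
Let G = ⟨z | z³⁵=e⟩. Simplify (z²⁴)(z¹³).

Compute (z²⁴) · (z¹³) by multiplying left to right and reducing via the relations at each step:
  (z²⁴) · z¹³ = z²

Answer: z²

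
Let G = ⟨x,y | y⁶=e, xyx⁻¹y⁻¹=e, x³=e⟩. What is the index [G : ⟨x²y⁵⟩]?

First find ord(x²y⁵) by computing successive powers:
  (x²y⁵)¹ = x²y⁵, (x²y⁵)² = xy⁴, (x²y⁵)³ = y³, (x²y⁵)⁴ = x²y², (x²y⁵)⁵ = xy, (x²y⁵)⁶ = e.
So |⟨x²y⁵⟩| = ord(x²y⁵) = 6. With |G| = 18, by Lagrange [G : ⟨x²y⁵⟩] = 18/6 = 3.

Answer: 3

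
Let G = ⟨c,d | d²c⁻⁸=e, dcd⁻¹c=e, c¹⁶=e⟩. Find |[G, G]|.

G' = [G, G] is generated by all commutators. The generator-pair commutators are: [c, d] = c².
The subgroup they normally generate is {e, c², c⁴, c⁶, c⁸, c¹⁰, c¹², c¹⁴}, of order 8.
Check: |G/G'| = 32/8 = 4 is the order of the abelianisation.

Answer: 8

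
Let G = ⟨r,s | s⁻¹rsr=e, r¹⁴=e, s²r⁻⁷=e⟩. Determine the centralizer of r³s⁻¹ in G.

⟨r³s⁻¹⟩ ⊆ C_G(r³s⁻¹) since powers of r³s⁻¹ commute with r³s⁻¹; so |C_G(r³s⁻¹)| ≥ |⟨r³s⁻¹⟩| = 4.
By orbit–stabilizer, |C_G(r³s⁻¹)| = |G| / |conj. class of r³s⁻¹| = 28 / 7 = 4.
The 4 elements commuting with r³s⁻¹ are {e, r⁷, r³s, r³s⁻¹}.

Answer: {e, r⁷, r³s, r³s⁻¹}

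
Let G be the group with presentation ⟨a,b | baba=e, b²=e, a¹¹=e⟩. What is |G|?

Enumerate words in the generators, reducing via the relations: the distinct elements are
  {a, b, e, ab, a², a³, a⁴, a⁵, a⁶, a⁷, a⁸, a⁹, a²b, a³b, a¹⁰, a⁴b, a⁵b, a⁶b, a⁷b, a⁸b, a⁹b, a¹⁰b}.
No further products give new elements, so |G| = 22.

Answer: 22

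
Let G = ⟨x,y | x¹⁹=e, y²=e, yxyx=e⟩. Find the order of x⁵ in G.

Compute successive powers until reaching e:
  (x⁵)¹ = x⁵, (x⁵)² = x¹⁰, (x⁵)³ = x¹⁵, (x⁵)⁴ = x, (x⁵)⁵ = x⁶, (x⁵)⁶ = x¹¹, (x⁵)⁷ = x¹⁶, (x⁵)⁸ = x², (x⁵)⁹ = x⁷, (x⁵)¹⁰ = x¹², (x⁵)¹¹ = x¹⁷, (x⁵)¹² = x³, (x⁵)¹³ = x⁸, (x⁵)¹⁴ = x¹³, (x⁵)¹⁵ = x¹⁸, (x⁵)¹⁶ = x⁴, (x⁵)¹⁷ = x⁹, (x⁵)¹⁸ = x¹⁴, (x⁵)¹⁹ = e.
The smallest positive k with (x⁵)ᵏ = e is 19.

Answer: 19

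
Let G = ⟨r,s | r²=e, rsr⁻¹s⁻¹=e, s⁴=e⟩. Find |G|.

Enumerate words in the generators, reducing via the relations: the distinct elements are
  {e, r, s, rs, s², s³, rs², rs³}.
No further products give new elements, so |G| = 8.

Answer: 8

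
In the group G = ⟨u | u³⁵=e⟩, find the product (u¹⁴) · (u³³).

Compute (u¹⁴) · (u³³) by multiplying left to right and reducing via the relations at each step:
  (u¹⁴) · u³³ = u¹²

Answer: u¹²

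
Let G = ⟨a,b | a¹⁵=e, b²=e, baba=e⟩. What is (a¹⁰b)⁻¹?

The order of (a¹⁰b) is 2 (smallest k with (a¹⁰b)ᵏ = e), so (a¹⁰b)⁻¹ = (a¹⁰b)¹ = a¹⁰b.
Check: (a¹⁰b) · (a¹⁰b) → (a¹⁰b) · a¹⁰ = b;   b · b = e, giving e as required.

Answer: a¹⁰b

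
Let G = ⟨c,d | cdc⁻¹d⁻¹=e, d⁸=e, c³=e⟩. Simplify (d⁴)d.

Compute (d⁴) · d by multiplying left to right and reducing via the relations at each step:
  (d⁴) · d = d⁵

Answer: d⁵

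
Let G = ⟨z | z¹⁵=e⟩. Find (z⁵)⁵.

Compute successive powers of (z⁵), reducing at each step:
  (z⁵)²: (z⁵) · z⁵ = z¹⁰
  (z⁵)³: (z¹⁰) · z⁵ = e
  (z⁵)⁴: e · z⁵ = z⁵
  (z⁵)⁵: (z⁵) · z⁵ = z¹⁰

Answer: z¹⁰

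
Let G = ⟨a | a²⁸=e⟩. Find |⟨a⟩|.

|⟨a⟩| equals the order of a. Compute successive powers until reaching e:
  a¹ = a, a² = a², a³ = a³, a⁴ = a⁴, a⁵ = a⁵, a⁶ = a⁶, a⁷ = a⁷, a⁸ = a⁸, a⁹ = a⁹, a¹⁰ = a¹⁰, a¹¹ = a¹¹, a¹² = a¹², a¹³ = a¹³, a¹⁴ = a¹⁴, a¹⁵ = a¹⁵, a¹⁶ = a¹⁶, a¹⁷ = a¹⁷, a¹⁸ = a¹⁸, a¹⁹ = a¹⁹, a²⁰ = a²⁰, a²¹ = a²¹, a²² = a²², a²³ = a²³, a²⁴ = a²⁴, a²⁵ = a²⁵, a²⁶ = a²⁶, a²⁷ = a²⁷, a²⁸ = e.
The smallest positive k with aᵏ = e is 28, so |⟨a⟩| = 28.

Answer: 28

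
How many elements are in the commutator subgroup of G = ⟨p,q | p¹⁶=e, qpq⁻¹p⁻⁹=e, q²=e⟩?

G' = [G, G] is generated by all commutators. The generator-pair commutators are: [p, q] = p⁸.
The subgroup they normally generate is {e, p⁸}, of order 2.
Check: |G/G'| = 32/2 = 16 is the order of the abelianisation.

Answer: 2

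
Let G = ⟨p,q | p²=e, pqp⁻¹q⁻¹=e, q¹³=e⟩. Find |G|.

Enumerate words in the generators, reducing via the relations: the distinct elements are
  {e, p, q, pq, q², q³, q⁴, q⁵, q⁶, q⁷, q⁸, q⁹, pq², pq³, pq⁴, pq⁵, pq⁶, pq⁷, pq⁸, pq⁹, q¹², q¹¹, q¹⁰, pq¹², pq¹¹, pq¹⁰}.
No further products give new elements, so |G| = 26.

Answer: 26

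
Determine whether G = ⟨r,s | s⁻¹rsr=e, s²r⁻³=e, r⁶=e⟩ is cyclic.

Every cyclic group is abelian. But r·s = rs while s·r = r²s⁻¹, so r·s ≠ s·r and G is not abelian. Hence G is not cyclic.

Answer: No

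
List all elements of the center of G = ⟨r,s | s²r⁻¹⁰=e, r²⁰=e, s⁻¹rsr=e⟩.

An element z ∈ Z(G) iff z commutes with every generator.
For example r¹⁰ is central: (r¹⁰)·r = r¹¹ = r·(r¹⁰); (r¹⁰)·s = s⁻¹ = s·(r¹⁰).
Whereas r ∉ Z(G) since r·s = rs ≠ r⁹s⁻¹ = s·r.
Checking each of the 40 elements this way gives Z(G) = {e, r¹⁰}, of order 2.

Answer: {e, r¹⁰}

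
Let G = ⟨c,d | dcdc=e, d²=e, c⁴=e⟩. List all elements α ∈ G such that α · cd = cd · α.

⟨cd⟩ ⊆ C_G(cd) since powers of cd commute with cd; so |C_G(cd)| ≥ |⟨cd⟩| = 2.
By orbit–stabilizer, |C_G(cd)| = |G| / |conj. class of cd| = 8 / 2 = 4.
The 4 elements commuting with cd are {e, c², c³d, cd}.

Answer: {e, c², c³d, cd}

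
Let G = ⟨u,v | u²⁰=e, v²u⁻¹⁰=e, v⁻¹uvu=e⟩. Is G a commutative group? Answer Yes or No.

u·v = uv but v·u = u⁹v⁻¹, so u·v ≠ v·u and G is not abelian.

Answer: No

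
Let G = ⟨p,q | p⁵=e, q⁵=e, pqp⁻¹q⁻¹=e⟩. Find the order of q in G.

Compute successive powers until reaching e:
  q¹ = q, q² = q², q³ = q³, q⁴ = q⁴, q⁵ = e.
The smallest positive k with qᵏ = e is 5.

Answer: 5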